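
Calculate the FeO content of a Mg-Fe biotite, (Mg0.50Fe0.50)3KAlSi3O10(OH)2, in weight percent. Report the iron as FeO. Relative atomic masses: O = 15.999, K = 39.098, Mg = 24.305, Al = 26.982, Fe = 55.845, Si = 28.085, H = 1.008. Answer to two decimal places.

Molar mass of (Mg0.50Fe0.50)3KAlSi3O10(OH)2 = 1.50·24.305 + 1.50·55.845 + 1·39.098 + 1·26.982 + 3·28.085 + 12·15.999 + 2·1.008 = 464.564 g/mol.
Each formula unit contains 1.50 Fe, equivalent to 1.50/1 = 1.5000 mol FeO.
M(FeO) = 1×55.845 + 1×15.999 = 71.844 g/mol.
Mass of FeO per formula unit = 1.5000 × 71.844 = 107.766 g.
FeO wt% = 107.766 / 464.564 × 100 = 23.20%.

23.20 wt%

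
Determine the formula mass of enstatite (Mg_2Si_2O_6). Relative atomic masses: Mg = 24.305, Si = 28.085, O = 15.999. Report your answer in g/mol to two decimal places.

Mg: 2 × 24.305 = 48.6100
Si: 2 × 28.085 = 56.1700
O: 6 × 15.999 = 95.9940
Summing the contributions gives the formula mass.

200.77 g/mol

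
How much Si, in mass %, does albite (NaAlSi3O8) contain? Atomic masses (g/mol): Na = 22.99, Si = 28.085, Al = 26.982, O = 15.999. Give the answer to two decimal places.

M(NaAlSi3O8) = 262.219 g/mol.
Si contributes 3 × 28.085 = 84.255 g per mole.
84.255/262.219 = 0.3213 → 32.13%.

32.13 mass %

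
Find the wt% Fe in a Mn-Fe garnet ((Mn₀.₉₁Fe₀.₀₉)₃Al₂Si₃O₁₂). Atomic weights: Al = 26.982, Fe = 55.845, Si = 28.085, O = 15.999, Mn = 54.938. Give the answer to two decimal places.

Formula mass = 2.73*54.938 + 0.27*55.845 + 2*26.982 + 3*28.085 + 12*15.999 = 495.266 g/mol, of which 15.078 g is Fe.
So Fe makes up 15.078/495.266 = 0.0304 of the mass, i.e. 3.04%.

3.04 wt%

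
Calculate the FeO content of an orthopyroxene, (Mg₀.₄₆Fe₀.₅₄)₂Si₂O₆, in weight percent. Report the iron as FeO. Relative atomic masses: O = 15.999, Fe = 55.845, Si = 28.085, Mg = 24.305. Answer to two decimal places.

33.04 wt%

Formula mass = 234.837 g/mol.
1.08 Fe → 1.0800 mol FeO per formula unit; M(FeO) = 71.844, so FeO mass = 77.592 g.
77.592/234.837 × 100 = 33.04 wt%.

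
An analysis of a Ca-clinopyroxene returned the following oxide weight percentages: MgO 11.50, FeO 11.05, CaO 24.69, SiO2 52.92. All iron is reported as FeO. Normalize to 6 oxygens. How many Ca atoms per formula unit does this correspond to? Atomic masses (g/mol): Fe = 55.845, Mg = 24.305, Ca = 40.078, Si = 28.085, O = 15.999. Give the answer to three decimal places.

1.000 Ca apfu

MgO (M=40.304): mol = 0.28533; Mg = 0.28533, O = 0.28533.
FeO (M=71.844): mol = 0.15381; Fe = 0.15381, O = 0.15381.
CaO (M=56.077): mol = 0.44029; Ca = 0.44029, O = 0.44029.
SiO2 (M=60.083): mol = 0.88078; Si = 0.88078, O = 1.76156.
ΣO = 2.64099; factor = 6/ΣO = 2.27188.
Ca apfu = 0.44029 × 2.27188 = 1.000.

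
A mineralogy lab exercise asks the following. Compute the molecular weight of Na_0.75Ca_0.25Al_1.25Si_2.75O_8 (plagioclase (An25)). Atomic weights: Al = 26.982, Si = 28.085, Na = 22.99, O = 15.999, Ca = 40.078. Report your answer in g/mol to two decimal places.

266.22 g/mol

The formula mass is the sum 0.75(22.99) + 0.25(40.078) + 1.25(26.982) + 2.75(28.085) + 8(15.999).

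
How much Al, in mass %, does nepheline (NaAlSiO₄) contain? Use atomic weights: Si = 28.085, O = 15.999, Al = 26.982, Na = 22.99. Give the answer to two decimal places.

Molar mass of NaAlSiO₄: 1×22.99 + 1×26.982 + 1×28.085 + 4×15.999 = 142.053 g/mol.
Mass of Al per formula unit: 1 × 26.982 = 26.982 g.
Weight fraction Al = 26.982 / 142.053 = 0.1899.

18.99 mass %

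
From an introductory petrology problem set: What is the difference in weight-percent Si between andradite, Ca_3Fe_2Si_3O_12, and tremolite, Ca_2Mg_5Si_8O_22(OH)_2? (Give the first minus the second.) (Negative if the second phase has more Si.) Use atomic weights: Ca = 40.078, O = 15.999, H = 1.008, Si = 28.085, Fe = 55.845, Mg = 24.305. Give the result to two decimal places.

-11.08 percentage points

Si in Ca_3Fe_2Si_3O_12: molar mass 508.167 g/mol; 3×28.085 = 84.255 g → 16.58 wt%.
Si in Ca_2Mg_5Si_8O_22(OH)_2: molar mass 812.353 g/mol; 8×28.085 = 224.680 g → 27.66 wt%.
Difference = 16.58 − 27.66 = -11.08 percentage points.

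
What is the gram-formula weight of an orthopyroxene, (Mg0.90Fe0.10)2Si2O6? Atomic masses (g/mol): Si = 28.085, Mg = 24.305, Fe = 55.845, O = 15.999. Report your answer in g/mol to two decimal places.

Mg: 1.80 × 24.305 = 43.7490
Fe: 0.20 × 55.845 = 11.1690
Si: 2 × 28.085 = 56.1700
O: 6 × 15.999 = 95.9940
Summing the contributions gives the formula mass.

207.08 g/mol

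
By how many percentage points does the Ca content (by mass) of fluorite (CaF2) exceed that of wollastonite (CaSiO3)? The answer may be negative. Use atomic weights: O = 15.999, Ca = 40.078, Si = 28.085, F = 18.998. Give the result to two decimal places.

M(CaF2) = 78.074 g/mol, so wt% Ca = 40.078/78.074 × 100 = 51.33%.
M(CaSiO3) = 116.160 g/mol, so wt% Ca = 40.078/116.160 × 100 = 34.50%.
51.33 − 34.50 = 16.83 pp.

16.83 percentage points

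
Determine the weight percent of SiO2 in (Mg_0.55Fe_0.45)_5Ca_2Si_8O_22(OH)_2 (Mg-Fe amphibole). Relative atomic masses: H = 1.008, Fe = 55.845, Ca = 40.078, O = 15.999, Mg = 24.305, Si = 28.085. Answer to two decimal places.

Molar mass of (Mg_0.55Fe_0.45)_5Ca_2Si_8O_22(OH)_2 = 2.75×24.305 + 2.25×55.845 + 2×40.078 + 8×28.085 + 24×15.999 + 2×1.008 = 883.318 g/mol.
Each formula unit contains 8 Si, equivalent to 8/1 = 8.0000 mol SiO2.
M(SiO2) = 1×28.085 + 2×15.999 = 60.083 g/mol.
Mass of SiO2 per formula unit = 8.0000 × 60.083 = 480.664 g.
SiO2 wt% = 480.664 / 883.318 × 100 = 54.42%.

54.42 wt%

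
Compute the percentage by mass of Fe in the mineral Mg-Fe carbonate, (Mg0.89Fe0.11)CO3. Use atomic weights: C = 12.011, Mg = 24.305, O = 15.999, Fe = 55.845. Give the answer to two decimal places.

M((Mg0.89Fe0.11)CO3) = 87.782 g/mol.
Fe contributes 0.11 × 55.845 = 6.143 g per mole.
6.143/87.782 = 0.0700 → 7.00%.

7.00 mass %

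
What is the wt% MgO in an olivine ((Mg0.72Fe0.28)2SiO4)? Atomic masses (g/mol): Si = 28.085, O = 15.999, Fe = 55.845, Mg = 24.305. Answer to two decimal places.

36.65 wt%

Formula mass = 158.353 g/mol.
1.44 Mg → 1.4400 mol MgO per formula unit; M(MgO) = 40.304, so MgO mass = 58.038 g.
58.038/158.353 × 100 = 36.65 wt%.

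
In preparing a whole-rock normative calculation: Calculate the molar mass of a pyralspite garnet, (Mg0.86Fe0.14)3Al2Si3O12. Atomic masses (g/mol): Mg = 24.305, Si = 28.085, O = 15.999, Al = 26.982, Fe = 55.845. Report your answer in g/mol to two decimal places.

The formula mass is the sum 2.58*24.305 + 0.42*55.845 + 2*26.982 + 3*28.085 + 12*15.999.

416.37 g/mol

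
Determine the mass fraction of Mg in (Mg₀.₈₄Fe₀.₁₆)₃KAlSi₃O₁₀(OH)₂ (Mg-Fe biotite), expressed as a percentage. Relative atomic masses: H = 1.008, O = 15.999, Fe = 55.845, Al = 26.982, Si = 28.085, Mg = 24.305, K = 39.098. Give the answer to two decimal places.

14.17 wt%

M((Mg₀.₈₄Fe₀.₁₆)₃KAlSi₃O₁₀(OH)₂) = 432.393 g/mol.
Mg contributes 2.52 × 24.305 = 61.249 g per mole.
61.249/432.393 = 0.1417 → 14.17%.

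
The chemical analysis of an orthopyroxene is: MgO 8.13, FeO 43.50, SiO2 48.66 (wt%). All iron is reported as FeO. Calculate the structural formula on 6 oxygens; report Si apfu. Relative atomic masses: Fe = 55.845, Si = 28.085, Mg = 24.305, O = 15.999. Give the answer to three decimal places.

2.002 Si apfu

MgO (M=40.304): mol = 0.20172; Mg = 0.20172, O = 0.20172.
FeO (M=71.844): mol = 0.60548; Fe = 0.60548, O = 0.60548.
SiO2 (M=60.083): mol = 0.80988; Si = 0.80988, O = 1.61976.
ΣO = 2.42696; factor = 6/ΣO = 2.47223.
Si apfu = 0.80988 × 2.47223 = 2.002.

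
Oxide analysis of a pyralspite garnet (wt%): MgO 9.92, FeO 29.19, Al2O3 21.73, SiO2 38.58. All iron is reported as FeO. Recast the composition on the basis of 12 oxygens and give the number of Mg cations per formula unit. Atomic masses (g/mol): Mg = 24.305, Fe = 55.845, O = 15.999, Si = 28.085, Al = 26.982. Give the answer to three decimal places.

MgO: 9.92/40.304 = 0.24613 mol → 0.24613 mol Mg, 0.24613 mol O.
FeO: 29.19/71.844 = 0.40630 mol → 0.40630 mol Fe, 0.40630 mol O.
Al2O3: 21.73/101.961 = 0.21312 mol → 0.42624 mol Al, 0.63936 mol O.
SiO2: 38.58/60.083 = 0.64211 mol → 0.64211 mol Si, 1.28422 mol O.
Total oxygen = 2.57601 mol. Normalization factor = 12/2.57601 = 4.65837.
Mg per 12 O = 0.24613 × 4.65837 = 1.147.

1.147 Mg apfu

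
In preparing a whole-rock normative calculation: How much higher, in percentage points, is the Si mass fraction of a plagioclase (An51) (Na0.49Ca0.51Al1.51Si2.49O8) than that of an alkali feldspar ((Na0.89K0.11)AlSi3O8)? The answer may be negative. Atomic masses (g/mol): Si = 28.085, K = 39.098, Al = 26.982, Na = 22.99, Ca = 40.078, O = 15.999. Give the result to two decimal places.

Si in Na0.49Ca0.51Al1.51Si2.49O8: molar mass 270.371 g/mol; 2.49×28.085 = 69.932 g → 25.87 wt%.
Si in (Na0.89K0.11)AlSi3O8: molar mass 263.991 g/mol; 3×28.085 = 84.255 g → 31.92 wt%.
Difference = 25.87 − 31.92 = -6.05 percentage points.

-6.05 percentage points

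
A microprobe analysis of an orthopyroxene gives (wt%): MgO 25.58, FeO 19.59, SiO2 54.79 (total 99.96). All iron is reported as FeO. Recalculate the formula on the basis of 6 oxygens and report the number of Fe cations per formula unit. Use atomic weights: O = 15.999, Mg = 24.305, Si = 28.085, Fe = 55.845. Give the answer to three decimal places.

MgO: 25.58/40.304 = 0.63468 mol → 0.63468 mol Mg, 0.63468 mol O.
FeO: 19.59/71.844 = 0.27267 mol → 0.27267 mol Fe, 0.27267 mol O.
SiO2: 54.79/60.083 = 0.91191 mol → 0.91191 mol Si, 1.82382 mol O.
Total oxygen = 2.73117 mol. Normalization factor = 6/2.73117 = 2.19686.
Fe per 6 O = 0.27267 × 2.19686 = 0.599.

0.599 Fe apfu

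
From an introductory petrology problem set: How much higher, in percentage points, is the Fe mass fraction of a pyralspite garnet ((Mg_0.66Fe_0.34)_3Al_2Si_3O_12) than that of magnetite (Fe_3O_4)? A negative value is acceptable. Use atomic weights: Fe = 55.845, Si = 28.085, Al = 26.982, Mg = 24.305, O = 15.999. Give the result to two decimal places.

First mineral: 56.962 g Fe in 435.293 g formula = 13.09 wt% Fe.
Second mineral: 167.535 g Fe in 231.531 g formula = 72.36 wt% Fe.
13.09% − 72.36% gives a difference of -59.27 percentage points.

-59.27 percentage points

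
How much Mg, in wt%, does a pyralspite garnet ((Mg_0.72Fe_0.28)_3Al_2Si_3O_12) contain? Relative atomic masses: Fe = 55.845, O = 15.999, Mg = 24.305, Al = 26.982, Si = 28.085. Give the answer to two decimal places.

M((Mg_0.72Fe_0.28)_3Al_2Si_3O_12) = 429.616 g/mol.
Mg contributes 2.16 × 24.305 = 52.499 g per mole.
52.499/429.616 = 0.1222 → 12.22%.

12.22 wt%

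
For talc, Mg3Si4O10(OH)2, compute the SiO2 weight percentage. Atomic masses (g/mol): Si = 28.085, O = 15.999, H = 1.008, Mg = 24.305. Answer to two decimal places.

63.37 wt%

M(Mg3Si4O10(OH)2) = 379.259 g/mol; M(SiO2) = 60.083 g/mol.
Moles SiO2 per formula unit = 4 Si ÷ 1 = 4.0000.
SiO2 fraction = (4.0000 × 60.083) / 379.259 = 240.332/379.259 = 0.6337.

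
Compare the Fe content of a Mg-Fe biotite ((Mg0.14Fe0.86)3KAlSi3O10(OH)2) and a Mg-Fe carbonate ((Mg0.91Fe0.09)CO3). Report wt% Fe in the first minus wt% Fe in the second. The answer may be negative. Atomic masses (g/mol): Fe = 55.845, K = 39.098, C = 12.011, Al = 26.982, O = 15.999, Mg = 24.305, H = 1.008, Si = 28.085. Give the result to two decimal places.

23.13 percentage points

M((Mg0.14Fe0.86)3KAlSi3O10(OH)2) = 498.627 g/mol, so wt% Fe = 144.080/498.627 × 100 = 28.90%.
M((Mg0.91Fe0.09)CO3) = 87.152 g/mol, so wt% Fe = 5.026/87.152 × 100 = 5.77%.
28.90 − 5.77 = 23.13 pp.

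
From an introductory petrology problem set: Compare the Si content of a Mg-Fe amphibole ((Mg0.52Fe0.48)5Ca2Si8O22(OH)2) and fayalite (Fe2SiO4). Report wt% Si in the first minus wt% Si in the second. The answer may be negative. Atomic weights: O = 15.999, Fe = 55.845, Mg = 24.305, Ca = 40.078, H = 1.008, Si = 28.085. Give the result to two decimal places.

First mineral: 224.680 g Si in 888.049 g formula = 25.30 wt% Si.
Second mineral: 28.085 g Si in 203.771 g formula = 13.78 wt% Si.
25.30% − 13.78% gives a difference of 11.52 percentage points.

11.52 percentage points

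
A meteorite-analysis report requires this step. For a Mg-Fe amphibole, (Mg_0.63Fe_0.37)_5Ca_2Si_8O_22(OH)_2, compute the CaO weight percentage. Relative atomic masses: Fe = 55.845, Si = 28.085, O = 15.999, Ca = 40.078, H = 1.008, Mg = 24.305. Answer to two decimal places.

12.88 wt%

Molar mass of (Mg_0.63Fe_0.37)_5Ca_2Si_8O_22(OH)_2 = 3.15×24.305 + 1.85×55.845 + 2×40.078 + 8×28.085 + 24×15.999 + 2×1.008 = 870.702 g/mol.
Each formula unit contains 2 Ca, equivalent to 2/1 = 2.0000 mol CaO.
M(CaO) = 1×40.078 + 1×15.999 = 56.077 g/mol.
Mass of CaO per formula unit = 2.0000 × 56.077 = 112.154 g.
CaO wt% = 112.154 / 870.702 × 100 = 12.88%.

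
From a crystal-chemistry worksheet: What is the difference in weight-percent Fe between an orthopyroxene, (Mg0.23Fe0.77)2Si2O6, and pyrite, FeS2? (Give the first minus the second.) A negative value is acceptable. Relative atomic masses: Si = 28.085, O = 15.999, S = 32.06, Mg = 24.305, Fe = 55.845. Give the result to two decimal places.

M((Mg0.23Fe0.77)2Si2O6) = 249.346 g/mol, so wt% Fe = 86.001/249.346 × 100 = 34.49%.
M(FeS2) = 119.965 g/mol, so wt% Fe = 55.845/119.965 × 100 = 46.55%.
34.49 − 46.55 = -12.06 pp.

-12.06 percentage points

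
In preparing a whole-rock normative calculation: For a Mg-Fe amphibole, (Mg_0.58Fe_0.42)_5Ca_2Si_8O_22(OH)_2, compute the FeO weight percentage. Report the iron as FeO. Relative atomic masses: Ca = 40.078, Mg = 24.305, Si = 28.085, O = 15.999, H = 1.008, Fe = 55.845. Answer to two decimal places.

17.17 wt%

Formula mass = 878.587 g/mol.
2.10 Fe → 2.1000 mol FeO per formula unit; M(FeO) = 71.844, so FeO mass = 150.872 g.
150.872/878.587 × 100 = 17.17 wt%.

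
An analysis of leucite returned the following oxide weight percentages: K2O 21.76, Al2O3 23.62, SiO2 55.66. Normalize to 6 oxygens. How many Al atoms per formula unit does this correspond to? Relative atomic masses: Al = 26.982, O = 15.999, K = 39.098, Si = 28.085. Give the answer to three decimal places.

1.000 Al apfu

21.76 wt% K2O ÷ 94.195 g/mol = 0.23101 mol, giving 0.46202 K and 0.23101 O.
23.62 wt% Al2O3 ÷ 101.961 g/mol = 0.23166 mol, giving 0.46332 Al and 0.69498 O.
55.66 wt% SiO2 ÷ 60.083 g/mol = 0.92639 mol, giving 0.92639 Si and 1.85278 O.
Oxygen sums to 2.77877; scaling by 6/2.77877 = 2.15923 puts the formula on 6 O.
Al: 0.46332 × 2.15923 = 1.000 atoms per formula unit.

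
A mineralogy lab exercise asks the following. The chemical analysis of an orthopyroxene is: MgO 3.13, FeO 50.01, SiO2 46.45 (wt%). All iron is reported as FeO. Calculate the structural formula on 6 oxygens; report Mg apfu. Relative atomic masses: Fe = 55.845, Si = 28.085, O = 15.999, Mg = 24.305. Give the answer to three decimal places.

MgO: 3.13/40.304 = 0.07766 mol → 0.07766 mol Mg, 0.07766 mol O.
FeO: 50.01/71.844 = 0.69609 mol → 0.69609 mol Fe, 0.69609 mol O.
SiO2: 46.45/60.083 = 0.77310 mol → 0.77310 mol Si, 1.54620 mol O.
Total oxygen = 2.31995 mol. Normalization factor = 6/2.31995 = 2.58626.
Mg per 6 O = 0.07766 × 2.58626 = 0.201.

0.201 Mg apfu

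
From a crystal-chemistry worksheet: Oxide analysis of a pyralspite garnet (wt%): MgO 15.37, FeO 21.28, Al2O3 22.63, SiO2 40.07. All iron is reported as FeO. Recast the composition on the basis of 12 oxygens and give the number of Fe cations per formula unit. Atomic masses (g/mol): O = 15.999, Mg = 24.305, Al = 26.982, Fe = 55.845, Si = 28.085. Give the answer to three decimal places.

MgO (M=40.304): mol = 0.38135; Mg = 0.38135, O = 0.38135.
FeO (M=71.844): mol = 0.29620; Fe = 0.29620, O = 0.29620.
Al2O3 (M=101.961): mol = 0.22195; Al = 0.44390, O = 0.66585.
SiO2 (M=60.083): mol = 0.66691; Si = 0.66691, O = 1.33382.
ΣO = 2.67722; factor = 12/ΣO = 4.48226.
Fe apfu = 0.29620 × 4.48226 = 1.328.

1.328 Fe apfu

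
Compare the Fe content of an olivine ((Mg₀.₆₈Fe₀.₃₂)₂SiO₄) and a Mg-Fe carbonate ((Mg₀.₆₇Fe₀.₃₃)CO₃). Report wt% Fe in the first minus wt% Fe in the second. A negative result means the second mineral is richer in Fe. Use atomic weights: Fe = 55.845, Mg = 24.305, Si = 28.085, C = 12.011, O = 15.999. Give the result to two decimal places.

2.76 percentage points

M((Mg₀.₆₈Fe₀.₃₂)₂SiO₄) = 160.877 g/mol, so wt% Fe = 35.741/160.877 × 100 = 22.22%.
M((Mg₀.₆₇Fe₀.₃₃)CO₃) = 94.721 g/mol, so wt% Fe = 18.429/94.721 × 100 = 19.46%.
22.22 − 19.46 = 2.76 pp.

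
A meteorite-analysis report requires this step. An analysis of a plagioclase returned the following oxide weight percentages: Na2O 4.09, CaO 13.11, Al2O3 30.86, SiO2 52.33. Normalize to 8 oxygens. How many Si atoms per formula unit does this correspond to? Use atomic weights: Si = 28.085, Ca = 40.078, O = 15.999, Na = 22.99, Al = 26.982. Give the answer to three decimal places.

2.362 Si apfu

4.09 wt% Na2O ÷ 61.979 g/mol = 0.06599 mol, giving 0.13198 Na and 0.06599 O.
13.11 wt% CaO ÷ 56.077 g/mol = 0.23379 mol, giving 0.23379 Ca and 0.23379 O.
30.86 wt% Al2O3 ÷ 101.961 g/mol = 0.30266 mol, giving 0.60532 Al and 0.90798 O.
52.33 wt% SiO2 ÷ 60.083 g/mol = 0.87096 mol, giving 0.87096 Si and 1.74192 O.
Oxygen sums to 2.94968; scaling by 8/2.94968 = 2.71216 puts the formula on 8 O.
Si: 0.87096 × 2.71216 = 2.362 atoms per formula unit.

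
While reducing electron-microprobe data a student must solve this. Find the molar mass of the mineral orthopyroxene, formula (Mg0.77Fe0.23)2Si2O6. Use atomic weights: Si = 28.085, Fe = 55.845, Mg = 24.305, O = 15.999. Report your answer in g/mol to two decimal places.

Mg: 1.54 × 24.305 = 37.4297
Fe: 0.46 × 55.845 = 25.6887
Si: 2 × 28.085 = 56.1700
O: 6 × 15.999 = 95.9940
Summing the contributions gives the formula mass.

215.28 g/mol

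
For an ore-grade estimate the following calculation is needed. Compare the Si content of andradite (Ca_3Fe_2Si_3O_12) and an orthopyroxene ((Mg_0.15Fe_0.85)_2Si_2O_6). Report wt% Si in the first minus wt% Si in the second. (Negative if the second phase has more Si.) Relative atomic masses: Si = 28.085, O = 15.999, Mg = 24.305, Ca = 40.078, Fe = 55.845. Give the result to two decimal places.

-5.50 percentage points

First mineral: 84.255 g Si in 508.167 g formula = 16.58 wt% Si.
Second mineral: 56.170 g Si in 254.392 g formula = 22.08 wt% Si.
16.58% − 22.08% gives a difference of -5.50 percentage points.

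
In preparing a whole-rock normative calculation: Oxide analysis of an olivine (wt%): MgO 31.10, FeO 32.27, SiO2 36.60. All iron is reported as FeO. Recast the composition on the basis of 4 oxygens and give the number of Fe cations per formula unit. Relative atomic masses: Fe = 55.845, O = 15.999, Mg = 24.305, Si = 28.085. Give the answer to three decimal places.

0.737 Fe apfu

31.10 wt% MgO ÷ 40.304 g/mol = 0.77164 mol, giving 0.77164 Mg and 0.77164 O.
32.27 wt% FeO ÷ 71.844 g/mol = 0.44917 mol, giving 0.44917 Fe and 0.44917 O.
36.60 wt% SiO2 ÷ 60.083 g/mol = 0.60916 mol, giving 0.60916 Si and 1.21832 O.
Oxygen sums to 2.43913; scaling by 4/2.43913 = 1.63993 puts the formula on 4 O.
Fe: 0.44917 × 1.63993 = 0.737 atoms per formula unit.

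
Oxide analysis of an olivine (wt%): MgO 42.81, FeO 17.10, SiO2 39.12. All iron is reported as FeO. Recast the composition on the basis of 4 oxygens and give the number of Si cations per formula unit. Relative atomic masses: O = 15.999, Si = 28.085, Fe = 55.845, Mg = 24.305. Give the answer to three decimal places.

1.001 Si apfu

42.81 wt% MgO ÷ 40.304 g/mol = 1.06218 mol, giving 1.06218 Mg and 1.06218 O.
17.10 wt% FeO ÷ 71.844 g/mol = 0.23802 mol, giving 0.23802 Fe and 0.23802 O.
39.12 wt% SiO2 ÷ 60.083 g/mol = 0.65110 mol, giving 0.65110 Si and 1.30220 O.
Oxygen sums to 2.60240; scaling by 4/2.60240 = 1.53704 puts the formula on 4 O.
Si: 0.65110 × 1.53704 = 1.001 atoms per formula unit.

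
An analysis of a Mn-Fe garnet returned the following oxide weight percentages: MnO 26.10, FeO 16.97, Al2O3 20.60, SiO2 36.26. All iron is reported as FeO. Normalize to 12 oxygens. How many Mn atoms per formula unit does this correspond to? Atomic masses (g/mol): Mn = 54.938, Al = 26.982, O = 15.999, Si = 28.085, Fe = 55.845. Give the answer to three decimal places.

MnO: 26.10/70.937 = 0.36793 mol → 0.36793 mol Mn, 0.36793 mol O.
FeO: 16.97/71.844 = 0.23621 mol → 0.23621 mol Fe, 0.23621 mol O.
Al2O3: 20.60/101.961 = 0.20204 mol → 0.40408 mol Al, 0.60612 mol O.
SiO2: 36.26/60.083 = 0.60350 mol → 0.60350 mol Si, 1.20700 mol O.
Total oxygen = 2.41726 mol. Normalization factor = 12/2.41726 = 4.96430.
Mn per 12 O = 0.36793 × 4.96430 = 1.827.

1.827 Mn apfu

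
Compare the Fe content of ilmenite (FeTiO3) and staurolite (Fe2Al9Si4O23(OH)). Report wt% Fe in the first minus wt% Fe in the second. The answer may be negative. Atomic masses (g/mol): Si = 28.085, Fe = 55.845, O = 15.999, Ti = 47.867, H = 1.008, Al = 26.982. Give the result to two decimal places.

First mineral: 55.845 g Fe in 151.709 g formula = 36.81 wt% Fe.
Second mineral: 111.690 g Fe in 851.852 g formula = 13.11 wt% Fe.
36.81% − 13.11% gives a difference of 23.70 percentage points.

23.70 percentage points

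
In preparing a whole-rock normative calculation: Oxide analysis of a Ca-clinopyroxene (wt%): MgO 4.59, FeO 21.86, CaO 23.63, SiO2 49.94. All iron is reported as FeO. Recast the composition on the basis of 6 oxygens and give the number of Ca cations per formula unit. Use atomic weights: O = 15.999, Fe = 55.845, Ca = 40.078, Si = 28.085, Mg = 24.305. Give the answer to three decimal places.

1.011 Ca apfu

MgO: 4.59/40.304 = 0.11388 mol → 0.11388 mol Mg, 0.11388 mol O.
FeO: 21.86/71.844 = 0.30427 mol → 0.30427 mol Fe, 0.30427 mol O.
CaO: 23.63/56.077 = 0.42138 mol → 0.42138 mol Ca, 0.42138 mol O.
SiO2: 49.94/60.083 = 0.83118 mol → 0.83118 mol Si, 1.66236 mol O.
Total oxygen = 2.50189 mol. Normalization factor = 6/2.50189 = 2.39819.
Ca per 6 O = 0.42138 × 2.39819 = 1.011.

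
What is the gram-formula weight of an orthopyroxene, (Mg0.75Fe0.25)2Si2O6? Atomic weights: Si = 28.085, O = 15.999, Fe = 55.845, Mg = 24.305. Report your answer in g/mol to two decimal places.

216.54 g/mol

M = 1.50*24.305 + 0.50*55.845 + 2*28.085 + 6*15.999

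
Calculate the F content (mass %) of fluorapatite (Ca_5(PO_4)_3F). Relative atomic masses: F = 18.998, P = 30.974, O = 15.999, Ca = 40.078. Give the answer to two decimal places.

3.77 mass %

M(Ca_5(PO_4)_3F) = 504.298 g/mol.
F contributes 1 × 18.998 = 18.998 g per mole.
18.998/504.298 = 0.0377 → 3.77%.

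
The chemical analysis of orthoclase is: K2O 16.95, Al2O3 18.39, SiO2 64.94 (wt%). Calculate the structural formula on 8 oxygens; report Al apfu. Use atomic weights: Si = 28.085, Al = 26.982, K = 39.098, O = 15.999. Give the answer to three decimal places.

1.001 Al apfu

K2O: 16.95/94.195 = 0.17995 mol → 0.35990 mol K, 0.17995 mol O.
Al2O3: 18.39/101.961 = 0.18036 mol → 0.36072 mol Al, 0.54108 mol O.
SiO2: 64.94/60.083 = 1.08084 mol → 1.08084 mol Si, 2.16168 mol O.
Total oxygen = 2.88271 mol. Normalization factor = 8/2.88271 = 2.77517.
Al per 8 O = 0.36072 × 2.77517 = 1.001.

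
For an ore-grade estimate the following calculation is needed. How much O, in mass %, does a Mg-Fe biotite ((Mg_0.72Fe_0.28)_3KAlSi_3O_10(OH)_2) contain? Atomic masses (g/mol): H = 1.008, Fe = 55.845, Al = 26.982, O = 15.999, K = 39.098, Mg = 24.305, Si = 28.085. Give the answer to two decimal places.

Molar mass of (Mg_0.72Fe_0.28)_3KAlSi_3O_10(OH)_2: 2.16·24.305 + 0.84·55.845 + 1·39.098 + 1·26.982 + 3·28.085 + 12·15.999 + 2·1.008 = 443.748 g/mol.
Mass of O per formula unit: 12 × 15.999 = 191.988 g.
Weight fraction O = 191.988 / 443.748 = 0.4327.

43.27 mass %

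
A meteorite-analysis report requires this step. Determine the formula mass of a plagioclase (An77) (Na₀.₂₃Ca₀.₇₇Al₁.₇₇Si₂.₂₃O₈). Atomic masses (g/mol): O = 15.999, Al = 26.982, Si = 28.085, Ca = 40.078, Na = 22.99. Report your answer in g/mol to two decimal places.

274.53 g/mol

M = 0.23·22.99 + 0.77·40.078 + 1.77·26.982 + 2.23·28.085 + 8·15.999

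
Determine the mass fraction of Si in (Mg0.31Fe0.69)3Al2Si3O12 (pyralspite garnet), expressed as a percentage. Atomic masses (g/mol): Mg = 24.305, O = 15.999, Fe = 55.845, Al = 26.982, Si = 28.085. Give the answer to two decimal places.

M((Mg0.31Fe0.69)3Al2Si3O12) = 468.410 g/mol.
Si contributes 3 × 28.085 = 84.255 g per mole.
84.255/468.410 = 0.1799 → 17.99%.

17.99 mass %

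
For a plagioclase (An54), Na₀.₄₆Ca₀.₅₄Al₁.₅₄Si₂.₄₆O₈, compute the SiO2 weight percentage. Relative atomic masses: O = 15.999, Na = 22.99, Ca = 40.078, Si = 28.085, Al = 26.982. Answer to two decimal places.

M(Na₀.₄₆Ca₀.₅₄Al₁.₅₄Si₂.₄₆O₈) = 270.851 g/mol; M(SiO2) = 60.083 g/mol.
Moles SiO2 per formula unit = 2.46 Si ÷ 1 = 2.4600.
SiO2 fraction = (2.4600 × 60.083) / 270.851 = 147.804/270.851 = 0.5457.

54.57 wt%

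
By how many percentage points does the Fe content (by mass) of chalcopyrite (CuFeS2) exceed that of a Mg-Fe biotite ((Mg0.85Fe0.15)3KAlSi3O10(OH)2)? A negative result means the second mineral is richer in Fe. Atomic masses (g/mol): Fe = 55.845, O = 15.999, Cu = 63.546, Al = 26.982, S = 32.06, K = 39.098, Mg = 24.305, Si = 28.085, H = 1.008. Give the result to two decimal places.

First mineral: 55.845 g Fe in 183.511 g formula = 30.43 wt% Fe.
Second mineral: 25.130 g Fe in 431.447 g formula = 5.82 wt% Fe.
30.43% − 5.82% gives a difference of 24.61 percentage points.

24.61 percentage points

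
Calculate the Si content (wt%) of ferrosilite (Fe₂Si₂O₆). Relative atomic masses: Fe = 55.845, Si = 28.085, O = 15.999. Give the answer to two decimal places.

21.29 wt%

Formula mass = 2·55.845 + 2·28.085 + 6·15.999 = 263.854 g/mol, of which 56.170 g is Si.
So Si makes up 56.170/263.854 = 0.2129 of the mass, i.e. 21.29%.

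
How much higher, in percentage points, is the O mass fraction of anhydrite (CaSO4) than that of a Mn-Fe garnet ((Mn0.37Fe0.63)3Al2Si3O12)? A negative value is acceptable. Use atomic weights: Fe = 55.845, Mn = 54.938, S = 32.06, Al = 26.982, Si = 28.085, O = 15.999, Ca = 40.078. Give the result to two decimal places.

8.36 percentage points

O in CaSO4: molar mass 136.134 g/mol; 4×15.999 = 63.996 g → 47.01 wt%.
O in (Mn0.37Fe0.63)3Al2Si3O12: molar mass 496.735 g/mol; 12×15.999 = 191.988 g → 38.65 wt%.
Difference = 47.01 − 38.65 = 8.36 percentage points.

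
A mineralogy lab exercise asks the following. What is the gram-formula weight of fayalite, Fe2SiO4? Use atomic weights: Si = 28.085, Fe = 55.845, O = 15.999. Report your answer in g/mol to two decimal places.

The formula mass is the sum 2(55.845) + 1(28.085) + 4(15.999).

203.77 g/mol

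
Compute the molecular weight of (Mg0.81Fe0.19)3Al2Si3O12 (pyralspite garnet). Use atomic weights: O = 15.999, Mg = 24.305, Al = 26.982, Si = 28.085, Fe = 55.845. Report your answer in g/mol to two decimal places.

M = 2.43·24.305 + 0.57·55.845 + 2·26.982 + 3·28.085 + 12·15.999

421.10 g/mol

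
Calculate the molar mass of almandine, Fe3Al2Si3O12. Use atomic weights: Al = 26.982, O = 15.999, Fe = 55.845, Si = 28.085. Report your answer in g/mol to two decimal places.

497.74 g/mol

Fe: 3 × 55.845 = 167.5350
Al: 2 × 26.982 = 53.9640
Si: 3 × 28.085 = 84.2550
O: 12 × 15.999 = 191.9880
Summing the contributions gives the formula mass.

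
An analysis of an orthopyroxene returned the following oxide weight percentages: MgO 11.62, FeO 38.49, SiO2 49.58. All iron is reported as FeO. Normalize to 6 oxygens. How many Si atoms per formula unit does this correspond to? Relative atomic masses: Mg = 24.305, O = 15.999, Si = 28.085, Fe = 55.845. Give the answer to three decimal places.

2.001 Si apfu

MgO (M=40.304): mol = 0.28831; Mg = 0.28831, O = 0.28831.
FeO (M=71.844): mol = 0.53574; Fe = 0.53574, O = 0.53574.
SiO2 (M=60.083): mol = 0.82519; Si = 0.82519, O = 1.65038.
ΣO = 2.47443; factor = 6/ΣO = 2.42480.
Si apfu = 0.82519 × 2.42480 = 2.001.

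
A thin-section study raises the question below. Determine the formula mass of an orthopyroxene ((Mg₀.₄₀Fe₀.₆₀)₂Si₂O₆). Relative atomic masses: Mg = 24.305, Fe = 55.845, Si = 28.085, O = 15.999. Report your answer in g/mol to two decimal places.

M = 0.80*24.305 + 1.20*55.845 + 2*28.085 + 6*15.999

238.62 g/mol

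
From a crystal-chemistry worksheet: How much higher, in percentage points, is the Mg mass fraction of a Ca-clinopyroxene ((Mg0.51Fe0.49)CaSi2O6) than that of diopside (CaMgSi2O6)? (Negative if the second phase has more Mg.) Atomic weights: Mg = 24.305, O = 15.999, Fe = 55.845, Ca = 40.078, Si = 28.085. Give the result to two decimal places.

-5.88 percentage points

First mineral: 12.396 g Mg in 232.002 g formula = 5.34 wt% Mg.
Second mineral: 24.305 g Mg in 216.547 g formula = 11.22 wt% Mg.
5.34% − 11.22% gives a difference of -5.88 percentage points.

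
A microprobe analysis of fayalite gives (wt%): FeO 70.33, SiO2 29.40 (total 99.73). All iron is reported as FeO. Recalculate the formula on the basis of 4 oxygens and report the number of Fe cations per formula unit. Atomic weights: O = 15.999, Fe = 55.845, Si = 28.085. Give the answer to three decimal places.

2.000 Fe apfu

70.33 wt% FeO ÷ 71.844 g/mol = 0.97893 mol, giving 0.97893 Fe and 0.97893 O.
29.40 wt% SiO2 ÷ 60.083 g/mol = 0.48932 mol, giving 0.48932 Si and 0.97864 O.
Oxygen sums to 1.95757; scaling by 4/1.95757 = 2.04335 puts the formula on 4 O.
Fe: 0.97893 × 2.04335 = 2.000 atoms per formula unit.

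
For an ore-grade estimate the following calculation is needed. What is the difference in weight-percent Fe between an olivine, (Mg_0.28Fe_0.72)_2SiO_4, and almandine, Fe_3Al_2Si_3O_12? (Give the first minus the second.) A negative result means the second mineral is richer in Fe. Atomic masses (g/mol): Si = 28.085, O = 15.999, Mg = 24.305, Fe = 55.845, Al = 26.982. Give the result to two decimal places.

9.55 percentage points

M((Mg_0.28Fe_0.72)_2SiO_4) = 186.109 g/mol, so wt% Fe = 80.417/186.109 × 100 = 43.21%.
M(Fe_3Al_2Si_3O_12) = 497.742 g/mol, so wt% Fe = 167.535/497.742 × 100 = 33.66%.
43.21 − 33.66 = 9.55 pp.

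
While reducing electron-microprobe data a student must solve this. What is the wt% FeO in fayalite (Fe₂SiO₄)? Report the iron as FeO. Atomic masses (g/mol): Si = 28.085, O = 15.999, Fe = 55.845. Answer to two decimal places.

Molar mass of Fe₂SiO₄ = 2×55.845 + 1×28.085 + 4×15.999 = 203.771 g/mol.
Each formula unit contains 2 Fe, equivalent to 2/1 = 2.0000 mol FeO.
M(FeO) = 1×55.845 + 1×15.999 = 71.844 g/mol.
Mass of FeO per formula unit = 2.0000 × 71.844 = 143.688 g.
FeO wt% = 143.688 / 203.771 × 100 = 70.51%.

70.51 wt%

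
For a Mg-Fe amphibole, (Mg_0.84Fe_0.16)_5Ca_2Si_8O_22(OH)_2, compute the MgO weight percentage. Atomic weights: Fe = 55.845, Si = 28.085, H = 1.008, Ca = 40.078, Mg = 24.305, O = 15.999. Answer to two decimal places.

20.21 wt%

Molar mass of (Mg_0.84Fe_0.16)_5Ca_2Si_8O_22(OH)_2 = 4.20·24.305 + 0.80·55.845 + 2·40.078 + 8·28.085 + 24·15.999 + 2·1.008 = 837.585 g/mol.
Each formula unit contains 4.20 Mg, equivalent to 4.20/1 = 4.2000 mol MgO.
M(MgO) = 1×24.305 + 1×15.999 = 40.304 g/mol.
Mass of MgO per formula unit = 4.2000 × 40.304 = 169.277 g.
MgO wt% = 169.277 / 837.585 × 100 = 20.21%.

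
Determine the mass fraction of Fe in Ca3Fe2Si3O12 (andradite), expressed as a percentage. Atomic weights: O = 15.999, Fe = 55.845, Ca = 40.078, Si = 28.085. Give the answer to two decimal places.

Molar mass of Ca3Fe2Si3O12: 3·40.078 + 2·55.845 + 3·28.085 + 12·15.999 = 508.167 g/mol.
Mass of Fe per formula unit: 2 × 55.845 = 111.690 g.
Weight fraction Fe = 111.690 / 508.167 = 0.2198.

21.98 weight percent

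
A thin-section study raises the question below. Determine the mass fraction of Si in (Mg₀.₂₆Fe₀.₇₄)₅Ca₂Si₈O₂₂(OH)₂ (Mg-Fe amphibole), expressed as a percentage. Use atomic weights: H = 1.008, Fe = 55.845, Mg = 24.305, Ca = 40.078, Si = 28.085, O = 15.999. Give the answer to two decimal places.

Formula mass = 1.30·24.305 + 3.70·55.845 + 2·40.078 + 8·28.085 + 24·15.999 + 2·1.008 = 929.051 g/mol, of which 224.680 g is Si.
So Si makes up 224.680/929.051 = 0.2418 of the mass, i.e. 24.18%.

24.18 mass %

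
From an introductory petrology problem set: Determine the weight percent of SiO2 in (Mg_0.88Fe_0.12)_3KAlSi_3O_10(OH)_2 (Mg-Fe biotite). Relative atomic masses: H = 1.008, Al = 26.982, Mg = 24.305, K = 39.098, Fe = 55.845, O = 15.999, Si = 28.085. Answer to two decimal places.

42.05 wt%

Molar mass of (Mg_0.88Fe_0.12)_3KAlSi_3O_10(OH)_2 = 2.64*24.305 + 0.36*55.845 + 1*39.098 + 1*26.982 + 3*28.085 + 12*15.999 + 2*1.008 = 428.608 g/mol.
Each formula unit contains 3 Si, equivalent to 3/1 = 3.0000 mol SiO2.
M(SiO2) = 1×28.085 + 2×15.999 = 60.083 g/mol.
Mass of SiO2 per formula unit = 3.0000 × 60.083 = 180.249 g.
SiO2 wt% = 180.249 / 428.608 × 100 = 42.05%.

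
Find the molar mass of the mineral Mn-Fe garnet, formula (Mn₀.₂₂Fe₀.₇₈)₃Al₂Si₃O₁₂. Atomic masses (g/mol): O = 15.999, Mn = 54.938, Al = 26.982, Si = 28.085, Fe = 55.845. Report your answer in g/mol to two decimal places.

The formula mass is the sum 0.66(54.938) + 2.34(55.845) + 2(26.982) + 3(28.085) + 12(15.999).

497.14 g/mol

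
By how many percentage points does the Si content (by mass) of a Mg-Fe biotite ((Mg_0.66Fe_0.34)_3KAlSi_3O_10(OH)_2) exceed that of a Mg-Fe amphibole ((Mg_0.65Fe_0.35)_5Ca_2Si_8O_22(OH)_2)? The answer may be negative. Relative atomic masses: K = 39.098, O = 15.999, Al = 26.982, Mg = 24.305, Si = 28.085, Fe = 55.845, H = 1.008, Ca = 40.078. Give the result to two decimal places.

Si in (Mg_0.66Fe_0.34)_3KAlSi_3O_10(OH)_2: molar mass 449.425 g/mol; 3×28.085 = 84.255 g → 18.75 wt%.
Si in (Mg_0.65Fe_0.35)_5Ca_2Si_8O_22(OH)_2: molar mass 867.548 g/mol; 8×28.085 = 224.680 g → 25.90 wt%.
Difference = 18.75 − 25.90 = -7.15 percentage points.

-7.15 percentage points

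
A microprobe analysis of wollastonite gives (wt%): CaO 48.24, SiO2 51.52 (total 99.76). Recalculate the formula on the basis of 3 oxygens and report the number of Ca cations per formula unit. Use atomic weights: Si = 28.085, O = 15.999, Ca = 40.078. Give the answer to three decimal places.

48.24 wt% CaO ÷ 56.077 g/mol = 0.86025 mol, giving 0.86025 Ca and 0.86025 O.
51.52 wt% SiO2 ÷ 60.083 g/mol = 0.85748 mol, giving 0.85748 Si and 1.71496 O.
Oxygen sums to 2.57521; scaling by 3/2.57521 = 1.16495 puts the formula on 3 O.
Ca: 0.86025 × 1.16495 = 1.002 atoms per formula unit.

1.002 Ca apfu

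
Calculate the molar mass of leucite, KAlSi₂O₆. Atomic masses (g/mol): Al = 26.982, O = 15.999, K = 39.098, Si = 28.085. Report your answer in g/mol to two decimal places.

218.24 g/mol

K: 1 × 39.098 = 39.0980
Al: 1 × 26.982 = 26.9820
Si: 2 × 28.085 = 56.1700
O: 6 × 15.999 = 95.9940
Summing the contributions gives the formula mass.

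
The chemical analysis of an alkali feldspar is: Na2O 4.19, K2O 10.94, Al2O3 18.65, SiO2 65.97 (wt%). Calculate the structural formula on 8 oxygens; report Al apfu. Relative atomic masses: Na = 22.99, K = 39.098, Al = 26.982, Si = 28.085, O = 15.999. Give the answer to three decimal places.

0.999 Al apfu

Na2O: 4.19/61.979 = 0.06760 mol → 0.13520 mol Na, 0.06760 mol O.
K2O: 10.94/94.195 = 0.11614 mol → 0.23228 mol K, 0.11614 mol O.
Al2O3: 18.65/101.961 = 0.18291 mol → 0.36582 mol Al, 0.54873 mol O.
SiO2: 65.97/60.083 = 1.09798 mol → 1.09798 mol Si, 2.19596 mol O.
Total oxygen = 2.92843 mol. Normalization factor = 8/2.92843 = 2.73184.
Al per 8 O = 0.36582 × 2.73184 = 0.999.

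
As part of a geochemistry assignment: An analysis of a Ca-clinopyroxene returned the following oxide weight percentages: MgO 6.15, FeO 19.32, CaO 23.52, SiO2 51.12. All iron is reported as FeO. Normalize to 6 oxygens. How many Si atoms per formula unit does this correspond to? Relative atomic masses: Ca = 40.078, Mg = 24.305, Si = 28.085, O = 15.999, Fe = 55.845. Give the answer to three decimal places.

2.008 Si apfu

MgO (M=40.304): mol = 0.15259; Mg = 0.15259, O = 0.15259.
FeO (M=71.844): mol = 0.26892; Fe = 0.26892, O = 0.26892.
CaO (M=56.077): mol = 0.41942; Ca = 0.41942, O = 0.41942.
SiO2 (M=60.083): mol = 0.85082; Si = 0.85082, O = 1.70164.
ΣO = 2.54257; factor = 6/ΣO = 2.35982.
Si apfu = 0.85082 × 2.35982 = 2.008.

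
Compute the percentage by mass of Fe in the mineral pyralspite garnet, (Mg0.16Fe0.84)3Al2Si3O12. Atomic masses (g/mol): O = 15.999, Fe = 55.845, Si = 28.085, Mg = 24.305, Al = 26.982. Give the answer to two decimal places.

29.16 mass %

Molar mass of (Mg0.16Fe0.84)3Al2Si3O12: 0.48×24.305 + 2.52×55.845 + 2×26.982 + 3×28.085 + 12×15.999 = 482.603 g/mol.
Mass of Fe per formula unit: 2.52 × 55.845 = 140.729 g.
Weight fraction Fe = 140.729 / 482.603 = 0.2916.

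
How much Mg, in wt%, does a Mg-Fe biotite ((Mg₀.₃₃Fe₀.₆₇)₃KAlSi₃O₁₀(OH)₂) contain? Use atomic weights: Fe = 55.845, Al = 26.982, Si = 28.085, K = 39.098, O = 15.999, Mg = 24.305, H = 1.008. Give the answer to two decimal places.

5.01 wt%

M((Mg₀.₃₃Fe₀.₆₇)₃KAlSi₃O₁₀(OH)₂) = 480.649 g/mol.
Mg contributes 0.99 × 24.305 = 24.062 g per mole.
24.062/480.649 = 0.0501 → 5.01%.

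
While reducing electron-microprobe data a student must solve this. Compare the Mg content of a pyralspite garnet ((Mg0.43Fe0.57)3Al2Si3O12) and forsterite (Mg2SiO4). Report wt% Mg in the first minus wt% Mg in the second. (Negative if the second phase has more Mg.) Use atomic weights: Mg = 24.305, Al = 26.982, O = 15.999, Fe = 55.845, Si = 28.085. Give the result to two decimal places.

-27.69 percentage points

Mg in (Mg0.43Fe0.57)3Al2Si3O12: molar mass 457.055 g/mol; 1.29×24.305 = 31.353 g → 6.86 wt%.
Mg in Mg2SiO4: molar mass 140.691 g/mol; 2×24.305 = 48.610 g → 34.55 wt%.
Difference = 6.86 − 34.55 = -27.69 percentage points.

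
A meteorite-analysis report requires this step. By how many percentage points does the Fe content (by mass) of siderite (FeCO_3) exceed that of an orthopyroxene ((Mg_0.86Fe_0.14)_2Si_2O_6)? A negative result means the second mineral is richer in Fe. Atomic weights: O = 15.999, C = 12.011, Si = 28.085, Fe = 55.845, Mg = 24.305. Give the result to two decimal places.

M(FeCO_3) = 115.853 g/mol, so wt% Fe = 55.845/115.853 × 100 = 48.20%.
M((Mg_0.86Fe_0.14)_2Si_2O_6) = 209.605 g/mol, so wt% Fe = 15.637/209.605 × 100 = 7.46%.
48.20 − 7.46 = 40.74 pp.

40.74 percentage points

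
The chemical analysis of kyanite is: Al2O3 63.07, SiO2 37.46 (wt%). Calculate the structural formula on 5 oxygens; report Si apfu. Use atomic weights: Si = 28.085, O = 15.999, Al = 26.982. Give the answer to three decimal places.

Al2O3 (M=101.961): mol = 0.61857; Al = 1.23714, O = 1.85571.
SiO2 (M=60.083): mol = 0.62347; Si = 0.62347, O = 1.24694.
ΣO = 3.10265; factor = 5/ΣO = 1.61153.
Si apfu = 0.62347 × 1.61153 = 1.005.

1.005 Si apfu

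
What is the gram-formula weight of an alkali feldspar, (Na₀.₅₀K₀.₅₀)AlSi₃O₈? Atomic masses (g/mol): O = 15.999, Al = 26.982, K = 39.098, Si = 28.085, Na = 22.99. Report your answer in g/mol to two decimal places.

270.27 g/mol

The formula mass is the sum 0.50×22.99 + 0.50×39.098 + 1×26.982 + 3×28.085 + 8×15.999.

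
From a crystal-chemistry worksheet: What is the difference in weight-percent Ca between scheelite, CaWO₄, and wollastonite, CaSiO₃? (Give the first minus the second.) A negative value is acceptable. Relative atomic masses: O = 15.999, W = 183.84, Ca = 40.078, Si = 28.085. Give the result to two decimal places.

-20.58 percentage points

Ca in CaWO₄: molar mass 287.914 g/mol; 1×40.078 = 40.078 g → 13.92 wt%.
Ca in CaSiO₃: molar mass 116.160 g/mol; 1×40.078 = 40.078 g → 34.50 wt%.
Difference = 13.92 − 34.50 = -20.58 percentage points.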